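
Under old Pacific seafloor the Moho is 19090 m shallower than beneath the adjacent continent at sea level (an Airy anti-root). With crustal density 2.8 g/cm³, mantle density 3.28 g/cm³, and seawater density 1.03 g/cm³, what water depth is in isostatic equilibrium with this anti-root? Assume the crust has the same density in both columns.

Replacing a thickness d of crust by seawater at the top must be balanced by replacing crust with mantle at the base: d (ρ_c − ρ_w) = a (ρ_m − ρ_c).
d = a (ρ_m − ρ_c)/(ρ_c − ρ_w) = 19090 m × 0.48/1.77 = 5180 m.

5180 m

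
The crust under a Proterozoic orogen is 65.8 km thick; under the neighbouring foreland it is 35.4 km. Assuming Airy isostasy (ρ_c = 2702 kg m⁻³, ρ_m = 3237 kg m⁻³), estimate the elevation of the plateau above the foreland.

5.02 km

Excess crust Δ = 65.8 km − 35.4 km = 30.4 km, split between elevation h and root r with h + r = Δ.
Airy balance ρ_c h = (ρ_m − ρ_c) r gives r = h ρ_c/(ρ_m − ρ_c), so h (1 + ρ_c/(ρ_m − ρ_c)) = Δ, i.e. h = Δ (ρ_m − ρ_c)/ρ_m.
h = 30.4 km × 535/3237 = 5.02 km.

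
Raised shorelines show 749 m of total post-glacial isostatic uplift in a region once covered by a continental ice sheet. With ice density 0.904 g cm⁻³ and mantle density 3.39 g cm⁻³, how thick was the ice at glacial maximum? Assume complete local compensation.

u = t ρ_ice/ρ_m → t = u ρ_m/ρ_ice = 749 m × 3.39/0.904 = 2810 m.

2810 m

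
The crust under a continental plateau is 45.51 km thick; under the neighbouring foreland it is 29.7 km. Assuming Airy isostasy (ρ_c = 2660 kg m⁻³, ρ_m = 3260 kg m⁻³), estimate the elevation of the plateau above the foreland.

Excess crust Δ = 45.51 km − 29.7 km = 15.81 km, split between elevation h and root r with h + r = Δ.
Airy balance ρ_c h = (ρ_m − ρ_c) r gives r = h ρ_c/(ρ_m − ρ_c), so h (1 + ρ_c/(ρ_m − ρ_c)) = Δ, i.e. h = Δ (ρ_m − ρ_c)/ρ_m.
h = 15.81 km × 600/3260 = 2.91 km.

2.91 km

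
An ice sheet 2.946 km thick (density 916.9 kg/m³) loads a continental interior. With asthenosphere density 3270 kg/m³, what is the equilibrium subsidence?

0.826 km

For local isostatic compensation: the ice load ρ_ice t is balanced by mantle displaced below, ρ_m s.
s = t ρ_ice / ρ_m = 2.946 km × 916.9/3270 = 0.826 km.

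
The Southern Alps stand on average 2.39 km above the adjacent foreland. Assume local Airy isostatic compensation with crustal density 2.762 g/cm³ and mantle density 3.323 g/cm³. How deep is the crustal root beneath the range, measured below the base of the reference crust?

In Airy isostatic equilibrium: the weight of the topography is balanced by the buoyancy of the root, ρ_c h = (ρ_m − ρ_c) r.
r = h · ρ_c / (ρ_m − ρ_c) = 2.39 km × 2.762 / (3.323 − 2.762) = 11.8 km.

11.8 km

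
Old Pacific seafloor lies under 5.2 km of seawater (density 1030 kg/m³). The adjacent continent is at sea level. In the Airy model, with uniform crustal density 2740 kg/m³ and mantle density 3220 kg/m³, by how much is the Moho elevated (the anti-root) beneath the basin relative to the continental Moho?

18.5 km

For local isostatic compensation: replacing crust with seawater at the top is compensated by replacing crust with mantle at the base: d (ρ_c − ρ_w) = a (ρ_m − ρ_c).
a = d (ρ_c − ρ_w)/(ρ_m − ρ_c) = 5.2 km × 1710/480 = 18.5 km.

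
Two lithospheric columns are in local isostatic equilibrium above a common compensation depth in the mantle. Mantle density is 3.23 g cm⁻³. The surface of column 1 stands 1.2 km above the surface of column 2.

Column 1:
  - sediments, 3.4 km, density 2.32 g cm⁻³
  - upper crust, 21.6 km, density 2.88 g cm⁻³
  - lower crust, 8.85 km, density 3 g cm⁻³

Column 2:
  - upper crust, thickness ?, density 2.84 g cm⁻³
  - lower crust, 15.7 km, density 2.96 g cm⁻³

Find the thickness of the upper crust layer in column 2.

Take the compensation level at the base of the deeper column (depth z_c below the surface of column 1) and equate Σ ρ_i t_i down to z_c; mantle fills any gap and the z_c terms cancel.
Column 1: 3.4×2.32 + 21.6×2.88 + 8.85×3 + (z_c − 33.85)×3.23
Column 2: 1.2×0 + x×2.84 + 15.7×2.96 + (z_c − 1.2 − 15.7 − x)×3.23
The z_c×3.23 term appears on both sides and cancels. Collect the known terms of each column as K = Σ(ρt)_known − 3.23 × (depth of known layers): K_1 = 96.646 − 3.23×33.85 = −12.6895; K_2 = 46.472 − 3.23×(1.2 + 15.7) = −8.115.
Balance: K_1 = K_2 − x×(3.23 − 2.84), so x = (K_2 − K_1)/(3.23 − 2.84) = 4.5745/0.39 = 11.7 km.

11.7 km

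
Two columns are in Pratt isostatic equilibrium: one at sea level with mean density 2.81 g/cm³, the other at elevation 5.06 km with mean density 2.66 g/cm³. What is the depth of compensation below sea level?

89.7 km

ρ_ref D = ρ (D + h) → D (ρ_ref − ρ) = ρ h.
D = ρ h/(ρ_ref − ρ) = 2.66 × 5.06 km/(2.81 − 2.66) = 89.7 km.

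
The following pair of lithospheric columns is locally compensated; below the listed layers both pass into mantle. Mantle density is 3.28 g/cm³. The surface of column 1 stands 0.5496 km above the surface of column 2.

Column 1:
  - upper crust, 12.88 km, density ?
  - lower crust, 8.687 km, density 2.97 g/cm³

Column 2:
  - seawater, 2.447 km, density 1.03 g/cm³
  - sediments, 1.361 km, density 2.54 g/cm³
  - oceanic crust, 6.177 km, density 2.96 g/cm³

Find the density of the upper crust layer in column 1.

Take the compensation level at the base of the deeper column (depth z_c below the surface of column 1) and equate Σ ρ_i t_i down to z_c; mantle fills any gap and the z_c terms cancel.
Column 1: 12.88×ρ + 8.687×2.97 + (z_c − 21.567)×3.28
Column 2: 0.5496×0 + 2.447×1.03 + 1.361×2.54 + 6.177×2.96 + (z_c − 0.5496 − 9.985)×3.28
The z_c×3.28 term appears on both sides and cancels. Collect the known terms of each column as K = Σ(ρt)_known − 3.28 × (depth of known layers): K_1 = 25.80039 − 3.28×21.567 = −44.93937; K_2 = 24.26127 − 3.28×(0.5496 + 9.985) = −10.292218.
Balance: K_1 + 12.88×ρ = K_2, so ρ = (K_2 − K_1)/12.88 = 34.6472/12.88 = 2.69 g/cm³.

2.69 g/cm³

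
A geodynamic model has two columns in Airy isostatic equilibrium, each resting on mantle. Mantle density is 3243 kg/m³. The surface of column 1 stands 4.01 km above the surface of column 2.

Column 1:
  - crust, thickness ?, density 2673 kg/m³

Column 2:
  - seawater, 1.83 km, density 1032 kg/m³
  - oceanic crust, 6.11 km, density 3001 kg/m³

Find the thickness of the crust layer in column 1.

32.5 km

Take the compensation level at the base of the deeper column (depth z_c below the surface of column 1) and equate Σ ρ_i t_i down to z_c; mantle fills any gap and the z_c terms cancel.
Column 1: x×2673 + (z_c − 0 − x)×3243
Column 2: 4.01×0 + 1.83×1032 + 6.11×3001 + (z_c − 4.01 − 7.94)×3243
The z_c×3243 term appears on both sides and cancels. Collect the known terms of each column as K = Σ(ρt)_known − 3243 × (depth of known layers): K_1 = 0 − 3243×0 = 0; K_2 = 20224.67 − 3243×(4.01 + 7.94) = −18529.18.
Balance: K_1 − x×(3243 − 2673) = K_2, so x = (K_1 − K_2)/(3243 − 2673) = 18529.2/570 = 32.5 km.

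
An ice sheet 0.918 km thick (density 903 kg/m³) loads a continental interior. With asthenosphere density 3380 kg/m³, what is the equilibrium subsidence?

For local isostatic compensation: the ice load ρ_ice t is balanced by mantle displaced below, ρ_m s.
s = t ρ_ice / ρ_m = 0.918 km × 903/3380 = 0.245 km.

0.245 km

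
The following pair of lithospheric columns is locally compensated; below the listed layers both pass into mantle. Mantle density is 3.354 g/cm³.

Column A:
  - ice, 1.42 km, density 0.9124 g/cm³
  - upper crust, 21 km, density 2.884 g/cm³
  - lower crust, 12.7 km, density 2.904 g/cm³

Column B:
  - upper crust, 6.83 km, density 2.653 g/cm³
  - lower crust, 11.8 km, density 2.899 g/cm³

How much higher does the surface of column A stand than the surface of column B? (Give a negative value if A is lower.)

2.65 km

For any compensation level in the mantle, the mantle terms cancel and isostasy reduces to e = (Σt_A − Σt_B) − (Σ(ρt)_A − Σ(ρt)_B) / ρ_m.
Σt_A = 35.12 km; Σt_B = 18.63 km; Σ(ρt)_A = 98.740408; Σ(ρt)_B = 52.32819 (in km·g/cm³).
e = (35.12 − 18.63) − (98.740408 − 52.32819) / 3.354 = 2.65 km.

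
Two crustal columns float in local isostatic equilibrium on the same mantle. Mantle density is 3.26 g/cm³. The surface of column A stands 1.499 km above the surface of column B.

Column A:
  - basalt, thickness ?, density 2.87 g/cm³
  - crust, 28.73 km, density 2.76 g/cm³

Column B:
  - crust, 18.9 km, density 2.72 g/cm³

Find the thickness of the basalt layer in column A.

1.87 km

Take the compensation level at the base of the deeper column (depth z_c below the surface of column A) and equate Σ ρ_i t_i down to z_c; mantle fills any gap and the z_c terms cancel.
Column A: x×2.87 + 28.73×2.76 + (z_c − 28.73 − x)×3.26
Column B: 1.499×0 + 18.9×2.72 + (z_c − 1.499 − 18.9)×3.26
The z_c×3.26 term appears on both sides and cancels. Collect the known terms of each column as K = Σ(ρt)_known − 3.26 × (depth of known layers): K_A = 79.2948 − 3.26×28.73 = −14.365; K_B = 51.408 − 3.26×(1.499 + 18.9) = −15.09274.
Balance: K_A − x×(3.26 − 2.87) = K_B, so x = (K_A − K_B)/(3.26 − 2.87) = 0.72774/0.39 = 1.87 km.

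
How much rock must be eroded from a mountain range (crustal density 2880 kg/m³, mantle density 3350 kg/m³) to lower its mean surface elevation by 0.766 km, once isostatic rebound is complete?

Net drop Δ = e − u = e − e ρ_c/ρ_m = e (ρ_m − ρ_c)/ρ_m.
e = Δ ρ_m/(ρ_m − ρ_c) = 0.766 km × 3350/470 = 5.46 km.

5.46 km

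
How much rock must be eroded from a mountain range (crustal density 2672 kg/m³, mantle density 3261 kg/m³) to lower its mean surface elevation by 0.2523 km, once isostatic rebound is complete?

Net drop Δ = e − u = e − e ρ_c/ρ_m = e (ρ_m − ρ_c)/ρ_m.
e = Δ ρ_m/(ρ_m − ρ_c) = 0.2523 km × 3261/589 = 1.4 km.

1.4 km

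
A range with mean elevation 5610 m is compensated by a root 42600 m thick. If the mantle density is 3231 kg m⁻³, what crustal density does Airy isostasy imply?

2860 kg m⁻³

ρ_c h = (ρ_m − ρ_c) r → ρ_c (h + r) = ρ_m r → ρ_c = ρ_m r / (h + r).
ρ_c = 3231 × 42600 m / (5610 m + 42600 m) = 2860 kg m⁻³.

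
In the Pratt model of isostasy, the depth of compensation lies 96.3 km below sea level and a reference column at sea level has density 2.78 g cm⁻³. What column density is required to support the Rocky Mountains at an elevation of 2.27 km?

Pratt balance: ρ_ref D = ρ (D + h).
ρ = ρ_ref D/(D + h) = 2.78 × 96.3 km/(96.3 km + 2.27 km) = 2.72 g cm⁻³.

2.72 g cm⁻³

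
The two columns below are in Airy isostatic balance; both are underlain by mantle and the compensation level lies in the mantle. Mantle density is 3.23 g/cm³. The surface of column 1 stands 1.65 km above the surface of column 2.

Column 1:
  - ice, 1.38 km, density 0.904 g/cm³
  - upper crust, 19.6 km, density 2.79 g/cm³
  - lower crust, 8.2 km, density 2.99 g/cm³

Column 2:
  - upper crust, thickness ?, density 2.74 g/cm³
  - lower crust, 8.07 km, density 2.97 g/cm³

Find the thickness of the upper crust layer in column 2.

Take the compensation level at the base of the deeper column (depth z_c below the surface of column 1) and equate Σ ρ_i t_i down to z_c; mantle fills any gap and the z_c terms cancel.
Column 1: 1.38×0.904 + 19.6×2.79 + 8.2×2.99 + (z_c − 29.18)×3.23
Column 2: 1.65×0 + x×2.74 + 8.07×2.97 + (z_c − 1.65 − 8.07 − x)×3.23
The z_c×3.23 term appears on both sides and cancels. Collect the known terms of each column as K = Σ(ρt)_known − 3.23 × (depth of known layers): K_1 = 80.44952 − 3.23×29.18 = −13.80188; K_2 = 23.9679 − 3.23×(1.65 + 8.07) = −7.4277.
Balance: K_1 = K_2 − x×(3.23 − 2.74), so x = (K_2 − K_1)/(3.23 − 2.74) = 6.37418/0.49 = 13 km.

13 km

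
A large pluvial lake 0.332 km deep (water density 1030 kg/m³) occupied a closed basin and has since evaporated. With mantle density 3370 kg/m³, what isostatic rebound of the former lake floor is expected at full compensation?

u = d ρ_w/ρ_m = 0.332 km × 1030/3370 = 0.101 km.

0.101 km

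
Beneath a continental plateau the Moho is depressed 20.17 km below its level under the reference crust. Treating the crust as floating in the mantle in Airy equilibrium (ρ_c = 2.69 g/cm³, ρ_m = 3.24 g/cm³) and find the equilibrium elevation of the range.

4.12 km

Isostatic balance requires: ρ_c h = (ρ_m − ρ_c) r.
h = r (ρ_m − ρ_c) / ρ_c = 20.17 km × (3.24 − 2.69) / 2.69 = 4.12 km.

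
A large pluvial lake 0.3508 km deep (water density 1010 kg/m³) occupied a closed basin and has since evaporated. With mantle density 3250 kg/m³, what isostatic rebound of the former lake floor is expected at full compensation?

u = d ρ_w/ρ_m = 0.3508 km × 1010/3250 = 0.109 km.

0.109 km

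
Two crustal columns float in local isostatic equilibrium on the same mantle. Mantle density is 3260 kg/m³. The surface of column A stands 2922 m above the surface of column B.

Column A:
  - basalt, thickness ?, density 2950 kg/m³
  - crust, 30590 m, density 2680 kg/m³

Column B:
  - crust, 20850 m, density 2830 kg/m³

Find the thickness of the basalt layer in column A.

Take the compensation level at the base of the deeper column (depth z_c below the surface of column A) and equate Σ ρ_i t_i down to z_c; mantle fills any gap and the z_c terms cancel.
Column A: x×2950 + 30590×2680 + (z_c − 30590 − x)×3260
Column B: 2922×0 + 20850×2830 + (z_c − 2922 − 20850)×3260
The z_c×3260 term appears on both sides and cancels. Collect the known terms of each column as K = Σ(ρt)_known − 3260 × (depth of known layers): K_A = 81981200 − 3260×30590 = −17742200; K_B = 59005500 − 3260×(2922 + 20850) = −18491220.
Balance: K_A − x×(3260 − 2950) = K_B, so x = (K_A − K_B)/(3260 − 2950) = 749020/310 = 2420 m.

2420 m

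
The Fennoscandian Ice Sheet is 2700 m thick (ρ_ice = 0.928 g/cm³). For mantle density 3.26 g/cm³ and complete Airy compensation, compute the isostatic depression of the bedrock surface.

769 m

Isostatic balance requires: the ice load ρ_ice t is balanced by mantle displaced below, ρ_m s.
s = t ρ_ice / ρ_m = 2700 m × 0.928/3.26 = 769 m.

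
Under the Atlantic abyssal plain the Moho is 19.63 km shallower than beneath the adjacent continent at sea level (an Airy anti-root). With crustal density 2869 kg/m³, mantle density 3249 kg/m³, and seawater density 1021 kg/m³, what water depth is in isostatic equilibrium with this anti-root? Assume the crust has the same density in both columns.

Replacing a thickness d of crust by seawater at the top must be balanced by replacing crust with mantle at the base: d (ρ_c − ρ_w) = a (ρ_m − ρ_c).
d = a (ρ_m − ρ_c)/(ρ_c − ρ_w) = 19.63 km × 380/1848 = 4.04 km.

4.04 km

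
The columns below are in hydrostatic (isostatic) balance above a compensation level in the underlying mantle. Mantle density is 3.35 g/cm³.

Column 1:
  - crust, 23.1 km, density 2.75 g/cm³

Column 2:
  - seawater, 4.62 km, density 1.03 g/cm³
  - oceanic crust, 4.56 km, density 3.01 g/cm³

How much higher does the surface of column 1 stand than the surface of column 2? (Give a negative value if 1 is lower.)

For any compensation level in the mantle, the mantle terms cancel and isostasy reduces to e = (Σt_1 − Σt_2) − (Σ(ρt)_1 − Σ(ρt)_2) / ρ_m.
Σt_1 = 23.1 km; Σt_2 = 9.18 km; Σ(ρt)_1 = 63.525; Σ(ρt)_2 = 18.4842 (in km·g/cm³).
e = (23.1 − 9.18) − (63.525 − 18.4842) / 3.35 = 0.475 km.

0.475 km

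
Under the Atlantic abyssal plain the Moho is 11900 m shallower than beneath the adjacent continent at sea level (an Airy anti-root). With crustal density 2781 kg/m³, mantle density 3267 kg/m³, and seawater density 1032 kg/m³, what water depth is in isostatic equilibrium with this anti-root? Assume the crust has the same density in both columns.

3310 m

Replacing a thickness d of crust by seawater at the top must be balanced by replacing crust with mantle at the base: d (ρ_c − ρ_w) = a (ρ_m − ρ_c).
d = a (ρ_m − ρ_c)/(ρ_c − ρ_w) = 11900 m × 486/1749 = 3310 m.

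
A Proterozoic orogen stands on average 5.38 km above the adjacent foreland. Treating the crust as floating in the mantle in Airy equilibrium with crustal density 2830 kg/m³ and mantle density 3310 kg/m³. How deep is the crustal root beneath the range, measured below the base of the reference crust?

For local isostatic compensation: the weight of the topography is balanced by the buoyancy of the root, ρ_c h = (ρ_m − ρ_c) r.
r = h · ρ_c / (ρ_m − ρ_c) = 5.38 km × 2830 / (3310 − 2830) = 31.7 km.

31.7 km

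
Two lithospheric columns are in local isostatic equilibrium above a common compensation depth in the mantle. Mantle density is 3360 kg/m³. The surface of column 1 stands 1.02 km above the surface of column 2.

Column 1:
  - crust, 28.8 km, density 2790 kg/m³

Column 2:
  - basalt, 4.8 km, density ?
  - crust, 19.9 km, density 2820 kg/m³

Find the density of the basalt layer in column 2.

2890 kg/m³

Take the compensation level at the base of the deeper column (depth z_c below the surface of column 1) and equate Σ ρ_i t_i down to z_c; mantle fills any gap and the z_c terms cancel.
Column 1: 28.8×2790 + (z_c − 28.8)×3360
Column 2: 1.02×0 + 4.8×ρ + 19.9×2820 + (z_c − 1.02 − 24.7)×3360
The z_c×3360 term appears on both sides and cancels. Collect the known terms of each column as K = Σ(ρt)_known − 3360 × (depth of known layers): K_1 = 80352 − 3360×28.8 = −16416; K_2 = 56118 − 3360×(1.02 + 24.7) = −30301.2.
Balance: K_1 = K_2 + 4.8×ρ, so ρ = (K_1 − K_2)/4.8 = 13885.2/4.8 = 2890 kg/m³.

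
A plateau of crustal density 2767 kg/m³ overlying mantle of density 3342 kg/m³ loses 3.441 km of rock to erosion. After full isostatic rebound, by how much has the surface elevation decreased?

Rebound u = e ρ_c/ρ_m = 3.441 km × 2767/3342 = 2.849 km.
Net surface drop = e − u = 3.441 km − 2.849 km = e (ρ_m − ρ_c)/ρ_m = 0.592 km.

0.592 km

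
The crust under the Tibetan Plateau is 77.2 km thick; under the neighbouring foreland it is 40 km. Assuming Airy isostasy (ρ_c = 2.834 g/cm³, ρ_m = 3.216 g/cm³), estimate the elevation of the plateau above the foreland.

4.42 km

Excess crust Δ = 77.2 km − 40 km = 37.2 km, split between elevation h and root r with h + r = Δ.
Airy balance ρ_c h = (ρ_m − ρ_c) r gives r = h ρ_c/(ρ_m − ρ_c), so h (1 + ρ_c/(ρ_m − ρ_c)) = Δ, i.e. h = Δ (ρ_m − ρ_c)/ρ_m.
h = 37.2 km × 0.382/3.216 = 4.42 km.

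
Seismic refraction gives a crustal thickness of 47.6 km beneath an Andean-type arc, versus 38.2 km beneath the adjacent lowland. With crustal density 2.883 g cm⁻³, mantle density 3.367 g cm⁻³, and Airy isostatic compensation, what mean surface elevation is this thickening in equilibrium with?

Excess crust Δ = 47.6 km − 38.2 km = 9.4 km, split between elevation h and root r with h + r = Δ.
Airy balance ρ_c h = (ρ_m − ρ_c) r gives r = h ρ_c/(ρ_m − ρ_c), so h (1 + ρ_c/(ρ_m − ρ_c)) = Δ, i.e. h = Δ (ρ_m − ρ_c)/ρ_m.
h = 9.4 km × 0.484/3.367 = 1.35 km.

1.35 km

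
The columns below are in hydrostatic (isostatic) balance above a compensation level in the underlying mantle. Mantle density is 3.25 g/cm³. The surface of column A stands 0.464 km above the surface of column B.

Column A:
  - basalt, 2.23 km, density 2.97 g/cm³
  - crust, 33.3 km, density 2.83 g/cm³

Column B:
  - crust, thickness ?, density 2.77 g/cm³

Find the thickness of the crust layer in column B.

Take the compensation level at the base of the deeper column (depth z_c below the surface of column A) and equate Σ ρ_i t_i down to z_c; mantle fills any gap and the z_c terms cancel.
Column A: 2.23×2.97 + 33.3×2.83 + (z_c − 35.53)×3.25
Column B: 0.464×0 + x×2.77 + (z_c − 0.464 − 0 − x)×3.25
The z_c×3.25 term appears on both sides and cancels. Collect the known terms of each column as K = Σ(ρt)_known − 3.25 × (depth of known layers): K_A = 100.8621 − 3.25×35.53 = −14.6104; K_B = 0 − 3.25×(0.464 + 0) = −1.508.
Balance: K_A = K_B − x×(3.25 − 2.77), so x = (K_B − K_A)/(3.25 − 2.77) = 13.1024/0.48 = 27.3 km.

27.3 km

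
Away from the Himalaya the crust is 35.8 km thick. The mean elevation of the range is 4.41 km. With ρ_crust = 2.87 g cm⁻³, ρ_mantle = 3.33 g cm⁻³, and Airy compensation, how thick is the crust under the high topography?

67.7 km

Root depth r = h ρ_c / (ρ_m − ρ_c) = 4.41 km × 2.87 / 0.46 = 27.51 km.
Total thickness = T + h + r = 35.8 km + 4.41 km + 27.51 km = 67.7 km.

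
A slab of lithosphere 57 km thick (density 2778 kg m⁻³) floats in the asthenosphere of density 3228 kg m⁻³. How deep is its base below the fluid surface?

Draft d = t ρ_obj/ρ_fluid = 57 km × 2778/3228 = 49.1 km.

49.1 km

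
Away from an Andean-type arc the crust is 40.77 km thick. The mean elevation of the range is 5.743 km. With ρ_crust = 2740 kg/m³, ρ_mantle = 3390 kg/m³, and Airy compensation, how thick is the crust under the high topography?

70.7 km

Root depth r = h ρ_c / (ρ_m − ρ_c) = 5.743 km × 2740 / 650 = 24.21 km.
Total thickness = T + h + r = 40.77 km + 5.743 km + 24.21 km = 70.7 km.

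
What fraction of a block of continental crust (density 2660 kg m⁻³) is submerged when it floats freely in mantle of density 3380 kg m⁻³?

0.787

Submerged fraction = ρ_obj/ρ_fluid = 2660/3380 = 0.787.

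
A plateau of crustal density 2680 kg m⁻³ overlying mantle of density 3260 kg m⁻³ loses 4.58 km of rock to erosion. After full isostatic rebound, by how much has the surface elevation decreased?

0.815 km

Rebound u = e ρ_c/ρ_m = 4.58 km × 2680/3260 = 3.765 km.
Net surface drop = e − u = 4.58 km − 3.765 km = e (ρ_m − ρ_c)/ρ_m = 0.815 km.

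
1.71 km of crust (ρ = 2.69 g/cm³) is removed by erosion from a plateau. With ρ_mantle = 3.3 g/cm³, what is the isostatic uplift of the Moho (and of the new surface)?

1.39 km

Unloading: uplift u = e ρ_c/ρ_m = 1.71 km × 2.69/3.3 = 1.39 km.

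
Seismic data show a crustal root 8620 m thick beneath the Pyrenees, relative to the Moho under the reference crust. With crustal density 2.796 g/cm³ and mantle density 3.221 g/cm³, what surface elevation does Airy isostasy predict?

For local isostatic compensation: ρ_c h = (ρ_m − ρ_c) r.
h = r (ρ_m − ρ_c) / ρ_c = 8620 m × (3.221 − 2.796) / 2.796 = 1310 m.

1310 m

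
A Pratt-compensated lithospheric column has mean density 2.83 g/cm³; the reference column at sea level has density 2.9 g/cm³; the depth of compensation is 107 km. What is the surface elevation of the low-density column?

2.65 km

ρ_ref D = ρ (D + h) → h = D (ρ_ref − ρ)/ρ.
h = 107 km × (2.9 − 2.83)/2.83 = 2.65 km.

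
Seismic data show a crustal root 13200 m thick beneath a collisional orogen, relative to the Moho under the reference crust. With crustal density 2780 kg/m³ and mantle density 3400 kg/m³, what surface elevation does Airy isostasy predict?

2940 m

By Archimedes' principle applied to the lithosphere: ρ_c h = (ρ_m − ρ_c) r.
h = r (ρ_m − ρ_c) / ρ_c = 13200 m × (3400 − 2780) / 2780 = 2940 m.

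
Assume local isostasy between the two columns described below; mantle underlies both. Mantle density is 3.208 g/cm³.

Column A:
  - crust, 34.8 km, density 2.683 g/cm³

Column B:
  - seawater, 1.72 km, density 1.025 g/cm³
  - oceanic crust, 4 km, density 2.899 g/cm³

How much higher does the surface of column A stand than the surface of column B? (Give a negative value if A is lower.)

For any compensation level in the mantle, the mantle terms cancel and isostasy reduces to e = (Σt_A − Σt_B) − (Σ(ρt)_A − Σ(ρt)_B) / ρ_m.
Σt_A = 34.8 km; Σt_B = 5.72 km; Σ(ρt)_A = 93.3684; Σ(ρt)_B = 13.359 (in km·g/cm³).
e = (34.8 − 5.72) − (93.3684 − 13.359) / 3.208 = 4.14 km.

4.14 km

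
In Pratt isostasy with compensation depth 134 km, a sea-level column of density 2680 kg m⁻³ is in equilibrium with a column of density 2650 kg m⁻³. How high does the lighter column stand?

1.52 km

ρ_ref D = ρ (D + h) → h = D (ρ_ref − ρ)/ρ.
h = 134 km × (2680 − 2650)/2650 = 1.52 km.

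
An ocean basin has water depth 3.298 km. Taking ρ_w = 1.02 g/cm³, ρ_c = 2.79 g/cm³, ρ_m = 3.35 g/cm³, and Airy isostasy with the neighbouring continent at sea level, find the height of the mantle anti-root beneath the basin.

Equating mass per unit area of the two columns: replacing crust with seawater at the top is compensated by replacing crust with mantle at the base: d (ρ_c − ρ_w) = a (ρ_m − ρ_c).
a = d (ρ_c − ρ_w)/(ρ_m − ρ_c) = 3.298 km × 1.77/0.56 = 10.4 km.

10.4 km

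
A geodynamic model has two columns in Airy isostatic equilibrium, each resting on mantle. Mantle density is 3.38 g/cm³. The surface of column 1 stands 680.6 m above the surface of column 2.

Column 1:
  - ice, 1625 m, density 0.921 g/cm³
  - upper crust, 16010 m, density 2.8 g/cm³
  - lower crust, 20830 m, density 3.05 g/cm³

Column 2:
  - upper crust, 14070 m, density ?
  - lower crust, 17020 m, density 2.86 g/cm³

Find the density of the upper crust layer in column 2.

2.74 g/cm³

Take the compensation level at the base of the deeper column (depth z_c below the surface of column 1) and equate Σ ρ_i t_i down to z_c; mantle fills any gap and the z_c terms cancel.
Column 1: 1625×0.921 + 16010×2.8 + 20830×3.05 + (z_c − 38465)×3.38
Column 2: 680.6×0 + 14070×ρ + 17020×2.86 + (z_c − 680.6 − 31090)×3.38
The z_c×3.38 term appears on both sides and cancels. Collect the known terms of each column as K = Σ(ρt)_known − 3.38 × (depth of known layers): K_1 = 109856.125 − 3.38×38465 = −20155.575; K_2 = 48677.2 − 3.38×(680.6 + 31090) = −58707.428.
Balance: K_1 = K_2 + 14070×ρ, so ρ = (K_1 − K_2)/14070 = 38551.9/14070 = 2.74 g/cm³.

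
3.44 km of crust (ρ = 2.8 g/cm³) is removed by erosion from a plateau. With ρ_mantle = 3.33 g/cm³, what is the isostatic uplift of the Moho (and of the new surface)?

Unloading: uplift u = e ρ_c/ρ_m = 3.44 km × 2.8/3.33 = 2.89 km.

2.89 km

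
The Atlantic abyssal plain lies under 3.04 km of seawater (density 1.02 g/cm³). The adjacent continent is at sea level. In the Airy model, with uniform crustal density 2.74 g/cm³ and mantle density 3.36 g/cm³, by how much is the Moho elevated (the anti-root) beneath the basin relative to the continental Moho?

By Archimedes' principle applied to the lithosphere: replacing crust with seawater at the top is compensated by replacing crust with mantle at the base: d (ρ_c − ρ_w) = a (ρ_m − ρ_c).
a = d (ρ_c − ρ_w)/(ρ_m − ρ_c) = 3.04 km × 1.72/0.62 = 8.43 km.

8.43 km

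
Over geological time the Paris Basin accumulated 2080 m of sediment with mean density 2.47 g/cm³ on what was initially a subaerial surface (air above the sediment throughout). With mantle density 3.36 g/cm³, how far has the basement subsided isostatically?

Subaerial load: s = t ρ_sed / ρ_m = 2080 m × 2.47/3.36 = 1530 m.

1530 m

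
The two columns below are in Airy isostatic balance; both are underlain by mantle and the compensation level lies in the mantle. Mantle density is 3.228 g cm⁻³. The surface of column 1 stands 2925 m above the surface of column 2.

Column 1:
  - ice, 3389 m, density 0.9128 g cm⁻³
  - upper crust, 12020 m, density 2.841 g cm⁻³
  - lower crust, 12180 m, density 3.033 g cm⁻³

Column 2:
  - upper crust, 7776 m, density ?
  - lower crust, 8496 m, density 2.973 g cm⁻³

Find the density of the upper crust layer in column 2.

2.81 g cm⁻³

Take the compensation level at the base of the deeper column (depth z_c below the surface of column 1) and equate Σ ρ_i t_i down to z_c; mantle fills any gap and the z_c terms cancel.
Column 1: 3389×0.9128 + 12020×2.841 + 12180×3.033 + (z_c − 27589)×3.228
Column 2: 2925×0 + 7776×ρ + 8496×2.973 + (z_c − 2925 − 16272)×3.228
The z_c×3.228 term appears on both sides and cancels. Collect the known terms of each column as K = Σ(ρt)_known − 3.228 × (depth of known layers): K_1 = 74184.2392 − 3.228×27589 = −14873.0528; K_2 = 25258.608 − 3.228×(2925 + 16272) = −36709.308.
Balance: K_1 = K_2 + 7776×ρ, so ρ = (K_1 − K_2)/7776 = 21836.3/7776 = 2.81 g cm⁻³.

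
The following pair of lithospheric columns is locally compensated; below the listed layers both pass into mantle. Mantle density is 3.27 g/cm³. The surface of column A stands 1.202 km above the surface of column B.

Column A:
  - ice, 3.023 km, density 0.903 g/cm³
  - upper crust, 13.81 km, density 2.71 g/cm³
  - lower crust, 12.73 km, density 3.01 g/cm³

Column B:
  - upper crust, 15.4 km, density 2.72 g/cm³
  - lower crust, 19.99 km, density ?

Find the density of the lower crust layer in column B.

2.98 g/cm³

Take the compensation level at the base of the deeper column (depth z_c below the surface of column A) and equate Σ ρ_i t_i down to z_c; mantle fills any gap and the z_c terms cancel.
Column A: 3.023×0.903 + 13.81×2.71 + 12.73×3.01 + (z_c − 29.563)×3.27
Column B: 1.202×0 + 15.4×2.72 + 19.99×ρ + (z_c − 1.202 − 35.39)×3.27
The z_c×3.27 term appears on both sides and cancels. Collect the known terms of each column as K = Σ(ρt)_known − 3.27 × (depth of known layers): K_A = 78.472169 − 3.27×29.563 = −18.198841; K_B = 41.888 − 3.27×(1.202 + 35.39) = −77.76784.
Balance: K_A = K_B + 19.99×ρ, so ρ = (K_A − K_B)/19.99 = 59.569/19.99 = 2.98 g/cm³.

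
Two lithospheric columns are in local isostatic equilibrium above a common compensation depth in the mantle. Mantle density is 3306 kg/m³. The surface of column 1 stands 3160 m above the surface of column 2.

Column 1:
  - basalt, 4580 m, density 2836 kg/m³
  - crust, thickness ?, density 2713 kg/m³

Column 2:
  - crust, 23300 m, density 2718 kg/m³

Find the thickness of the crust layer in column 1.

37100 m

Take the compensation level at the base of the deeper column (depth z_c below the surface of column 1) and equate Σ ρ_i t_i down to z_c; mantle fills any gap and the z_c terms cancel.
Column 1: 4580×2836 + x×2713 + (z_c − 4580 − x)×3306
Column 2: 3160×0 + 23300×2718 + (z_c − 3160 − 23300)×3306
The z_c×3306 term appears on both sides and cancels. Collect the known terms of each column as K = Σ(ρt)_known − 3306 × (depth of known layers): K_1 = 12988880 − 3306×4580 = −2152600; K_2 = 63329400 − 3306×(3160 + 23300) = −24147360.
Balance: K_1 − x×(3306 − 2713) = K_2, so x = (K_1 − K_2)/(3306 − 2713) = 21994800/593 = 37100 m.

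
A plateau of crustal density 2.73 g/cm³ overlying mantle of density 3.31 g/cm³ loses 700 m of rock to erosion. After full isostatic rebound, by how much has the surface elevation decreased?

Rebound u = e ρ_c/ρ_m = 700 m × 2.73/3.31 = 577.3 m.
Net surface drop = e − u = 700 m − 577.3 m = e (ρ_m − ρ_c)/ρ_m = 123 m.

123 m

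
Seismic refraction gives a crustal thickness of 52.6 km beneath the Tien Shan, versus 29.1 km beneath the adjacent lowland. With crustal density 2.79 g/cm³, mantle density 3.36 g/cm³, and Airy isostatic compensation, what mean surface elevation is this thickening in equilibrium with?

3.99 km

Excess crust Δ = 52.6 km − 29.1 km = 23.5 km, split between elevation h and root r with h + r = Δ.
Airy balance ρ_c h = (ρ_m − ρ_c) r gives r = h ρ_c/(ρ_m − ρ_c), so h (1 + ρ_c/(ρ_m − ρ_c)) = Δ, i.e. h = Δ (ρ_m − ρ_c)/ρ_m.
h = 23.5 km × 0.57/3.36 = 3.99 km.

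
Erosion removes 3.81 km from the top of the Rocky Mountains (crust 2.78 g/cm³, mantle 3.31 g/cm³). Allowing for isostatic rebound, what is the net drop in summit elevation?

Rebound u = e ρ_c/ρ_m = 3.81 km × 2.78/3.31 = 3.2 km.
Net surface drop = e − u = 3.81 km − 3.2 km = e (ρ_m − ρ_c)/ρ_m = 0.61 km.

0.61 km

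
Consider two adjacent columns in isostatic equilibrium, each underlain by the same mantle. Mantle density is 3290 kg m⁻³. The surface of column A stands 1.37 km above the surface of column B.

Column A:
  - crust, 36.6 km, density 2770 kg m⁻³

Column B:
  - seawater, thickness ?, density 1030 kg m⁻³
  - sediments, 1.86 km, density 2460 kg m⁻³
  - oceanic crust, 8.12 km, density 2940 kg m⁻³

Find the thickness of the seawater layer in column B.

Take the compensation level at the base of the deeper column (depth z_c below the surface of column A) and equate Σ ρ_i t_i down to z_c; mantle fills any gap and the z_c terms cancel.
Column A: 36.6×2770 + (z_c − 36.6)×3290
Column B: 1.37×0 + x×1030 + 1.86×2460 + 8.12×2940 + (z_c − 1.37 − 9.98 − x)×3290
The z_c×3290 term appears on both sides and cancels. Collect the known terms of each column as K = Σ(ρt)_known − 3290 × (depth of known layers): K_A = 101382 − 3290×36.6 = −19032; K_B = 28448.4 − 3290×(1.37 + 9.98) = −8893.1.
Balance: K_A = K_B − x×(3290 − 1030), so x = (K_B − K_A)/(3290 − 1030) = 10138.9/2260 = 4.49 km.

4.49 km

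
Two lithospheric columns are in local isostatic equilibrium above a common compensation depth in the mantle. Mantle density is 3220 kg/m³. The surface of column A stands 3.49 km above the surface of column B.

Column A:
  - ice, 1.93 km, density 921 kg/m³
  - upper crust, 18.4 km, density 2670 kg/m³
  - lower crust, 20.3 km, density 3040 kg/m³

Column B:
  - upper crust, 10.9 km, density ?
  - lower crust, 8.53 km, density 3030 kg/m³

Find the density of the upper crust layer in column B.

Take the compensation level at the base of the deeper column (depth z_c below the surface of column A) and equate Σ ρ_i t_i down to z_c; mantle fills any gap and the z_c terms cancel.
Column A: 1.93×921 + 18.4×2670 + 20.3×3040 + (z_c − 40.63)×3220
Column B: 3.49×0 + 10.9×ρ + 8.53×3030 + (z_c − 3.49 − 19.43)×3220
The z_c×3220 term appears on both sides and cancels. Collect the known terms of each column as K = Σ(ρt)_known − 3220 × (depth of known layers): K_A = 112617.53 − 3220×40.63 = −18211.07; K_B = 25845.9 − 3220×(3.49 + 19.43) = −47956.5.
Balance: K_A = K_B + 10.9×ρ, so ρ = (K_A − K_B)/10.9 = 29745.4/10.9 = 2730 kg/m³.

2730 kg/m³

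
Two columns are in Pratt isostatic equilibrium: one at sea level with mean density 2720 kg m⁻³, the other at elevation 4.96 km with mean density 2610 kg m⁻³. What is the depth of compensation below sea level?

118 km

ρ_ref D = ρ (D + h) → D (ρ_ref − ρ) = ρ h.
D = ρ h/(ρ_ref − ρ) = 2610 × 4.96 km/(2720 − 2610) = 118 km.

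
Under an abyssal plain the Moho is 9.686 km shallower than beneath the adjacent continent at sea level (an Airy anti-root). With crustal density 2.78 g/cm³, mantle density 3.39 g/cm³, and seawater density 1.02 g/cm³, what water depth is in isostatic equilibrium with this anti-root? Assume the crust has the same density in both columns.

Replacing a thickness d of crust by seawater at the top must be balanced by replacing crust with mantle at the base: d (ρ_c − ρ_w) = a (ρ_m − ρ_c).
d = a (ρ_m − ρ_c)/(ρ_c − ρ_w) = 9.686 km × 0.61/1.76 = 3.36 km.

3.36 km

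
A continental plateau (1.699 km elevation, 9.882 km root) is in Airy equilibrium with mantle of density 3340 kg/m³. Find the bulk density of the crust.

2850 kg/m³

ρ_c h = (ρ_m − ρ_c) r → ρ_c (h + r) = ρ_m r → ρ_c = ρ_m r / (h + r).
ρ_c = 3340 × 9.882 km / (1.699 km + 9.882 km) = 2850 kg/m³.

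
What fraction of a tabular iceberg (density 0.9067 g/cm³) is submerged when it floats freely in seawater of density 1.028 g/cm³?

88.2%

Submerged fraction = ρ_obj/ρ_fluid = 0.9067/1.028 = 88.2%.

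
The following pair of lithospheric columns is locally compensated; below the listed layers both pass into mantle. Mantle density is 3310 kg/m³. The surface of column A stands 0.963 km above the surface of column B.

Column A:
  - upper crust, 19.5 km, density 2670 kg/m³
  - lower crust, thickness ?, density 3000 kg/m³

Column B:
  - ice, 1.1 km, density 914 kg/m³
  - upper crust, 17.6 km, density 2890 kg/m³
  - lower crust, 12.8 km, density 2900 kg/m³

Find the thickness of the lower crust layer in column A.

19.3 km

Take the compensation level at the base of the deeper column (depth z_c below the surface of column A) and equate Σ ρ_i t_i down to z_c; mantle fills any gap and the z_c terms cancel.
Column A: 19.5×2670 + x×3000 + (z_c − 19.5 − x)×3310
Column B: 0.963×0 + 1.1×914 + 17.6×2890 + 12.8×2900 + (z_c − 0.963 − 31.5)×3310
The z_c×3310 term appears on both sides and cancels. Collect the known terms of each column as K = Σ(ρt)_known − 3310 × (depth of known layers): K_A = 52065 − 3310×19.5 = −12480; K_B = 88989.4 − 3310×(0.963 + 31.5) = −18463.13.
Balance: K_A − x×(3310 − 3000) = K_B, so x = (K_A − K_B)/(3310 − 3000) = 5983.13/310 = 19.3 km.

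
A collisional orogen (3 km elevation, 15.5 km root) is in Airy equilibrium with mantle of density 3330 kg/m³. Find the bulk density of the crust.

ρ_c h = (ρ_m − ρ_c) r → ρ_c (h + r) = ρ_m r → ρ_c = ρ_m r / (h + r).
ρ_c = 3330 × 15.5 km / (3 km + 15.5 km) = 2790 kg/m³.

2790 kg/m³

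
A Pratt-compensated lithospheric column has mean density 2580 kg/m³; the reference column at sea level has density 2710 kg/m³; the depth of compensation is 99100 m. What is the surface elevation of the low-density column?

4990 m

ρ_ref D = ρ (D + h) → h = D (ρ_ref − ρ)/ρ.
h = 99100 m × (2710 − 2580)/2580 = 4990 m.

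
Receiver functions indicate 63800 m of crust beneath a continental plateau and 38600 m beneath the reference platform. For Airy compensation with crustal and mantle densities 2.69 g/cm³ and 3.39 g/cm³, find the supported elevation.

Excess crust Δ = 63800 m − 38600 m = 25200 m, split between elevation h and root r with h + r = Δ.
Airy balance ρ_c h = (ρ_m − ρ_c) r gives r = h ρ_c/(ρ_m − ρ_c), so h (1 + ρ_c/(ρ_m − ρ_c)) = Δ, i.e. h = Δ (ρ_m − ρ_c)/ρ_m.
h = 25200 m × 0.7/3.39 = 5200 m.

5200 m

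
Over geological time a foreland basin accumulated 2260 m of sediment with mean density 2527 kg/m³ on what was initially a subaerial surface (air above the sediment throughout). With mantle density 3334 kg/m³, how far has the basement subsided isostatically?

Subaerial load: s = t ρ_sed / ρ_m = 2260 m × 2527/3334 = 1710 m.

1710 m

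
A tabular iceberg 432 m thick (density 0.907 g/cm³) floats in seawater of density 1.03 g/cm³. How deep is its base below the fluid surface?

Draft d = t ρ_obj/ρ_fluid = 432 m × 0.907/1.03 = 380 m.

380 m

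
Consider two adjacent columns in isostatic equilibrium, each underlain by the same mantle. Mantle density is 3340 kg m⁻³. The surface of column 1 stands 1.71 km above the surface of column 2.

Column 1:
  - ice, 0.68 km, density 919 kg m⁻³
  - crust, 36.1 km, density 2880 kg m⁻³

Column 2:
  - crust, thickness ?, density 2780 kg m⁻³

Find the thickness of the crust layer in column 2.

22.4 km

Take the compensation level at the base of the deeper column (depth z_c below the surface of column 1) and equate Σ ρ_i t_i down to z_c; mantle fills any gap and the z_c terms cancel.
Column 1: 0.68×919 + 36.1×2880 + (z_c − 36.78)×3340
Column 2: 1.71×0 + x×2780 + (z_c − 1.71 − 0 − x)×3340
The z_c×3340 term appears on both sides and cancels. Collect the known terms of each column as K = Σ(ρt)_known − 3340 × (depth of known layers): K_1 = 104592.92 − 3340×36.78 = −18252.28; K_2 = 0 − 3340×(1.71 + 0) = −5711.4.
Balance: K_1 = K_2 − x×(3340 − 2780), so x = (K_2 − K_1)/(3340 − 2780) = 12540.9/560 = 22.4 km.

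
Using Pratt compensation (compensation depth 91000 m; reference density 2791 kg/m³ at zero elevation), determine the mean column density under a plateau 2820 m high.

Pratt balance: ρ_ref D = ρ (D + h).
ρ = ρ_ref D/(D + h) = 2791 × 91000 m/(91000 m + 2820 m) = 2710 kg/m³.

2710 kg/m³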